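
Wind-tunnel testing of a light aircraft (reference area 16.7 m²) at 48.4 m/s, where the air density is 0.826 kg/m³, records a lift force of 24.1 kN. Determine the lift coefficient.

From L = ½ρv²S·CL, rearranging gives CL = 2L/(ρv²S).
CL = 2 × 24100 / (0.826 × 48.4² × 16.7) = 1.49

CL = 1.49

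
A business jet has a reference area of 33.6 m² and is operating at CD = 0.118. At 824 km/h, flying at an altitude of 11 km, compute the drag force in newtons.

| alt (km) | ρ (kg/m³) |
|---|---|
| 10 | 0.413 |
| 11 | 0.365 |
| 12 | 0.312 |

At 11 km, from the table: ρ = 0.365 kg/m³.
Convert speed: v = 824 km/h ÷ 3.6 = 228.9 m/s.
Dynamic pressure q = ½ρv² = ½ × 0.365 × 228.9² = 9561 Pa.
D = q·S·CD = 9561 × 33.6 × 0.118 = 37900 N ≈ 37.9 kN

D = 37900 N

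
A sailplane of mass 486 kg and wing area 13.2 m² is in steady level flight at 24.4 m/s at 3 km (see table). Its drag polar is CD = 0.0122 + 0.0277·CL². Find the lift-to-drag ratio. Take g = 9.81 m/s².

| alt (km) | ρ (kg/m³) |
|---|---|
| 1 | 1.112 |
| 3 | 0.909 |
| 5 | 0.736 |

At 3 km, from the table: ρ = 0.909 kg/m³.
Level flight ⇒ L = W = m·g = 486 × 9.81 = 4767.7 N.
Dynamic pressure q = 0.5 × 0.909 × 24.4² = 270.6 Pa.
CL = 2W/(ρv²S) = 2×4767.7/(0.909×24.4²×13.2) = 1.335.
CD = 0.0122 + 0.0277 × 1.335² = 0.06155.
L/D = CL/CD = 1.335 / 0.06155 = 21.7

L/D = 21.7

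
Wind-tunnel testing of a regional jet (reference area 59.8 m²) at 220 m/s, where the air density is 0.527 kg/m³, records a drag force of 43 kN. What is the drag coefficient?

CD = 0.0564

From D = ½ρv²S·CD, rearranging gives CD = 2D/(ρv²S).
CD = 2 × 43000 / (0.527 × 220² × 59.8) = 0.0564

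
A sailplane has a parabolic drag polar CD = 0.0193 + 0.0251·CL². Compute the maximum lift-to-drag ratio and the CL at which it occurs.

For CD = CD0 + K·CL², (L/D)max occurs at CL* = √(CD0/K) and equals 1/(2√(K·CD0)).
(L/D)max = 1/(2√(0.0251 × 0.0193)) = 1/(2 × 0.02201) = 22.7
CL* = √(0.0193/0.0251) = 0.877

(L/D)max = 22.7, at CL = 0.877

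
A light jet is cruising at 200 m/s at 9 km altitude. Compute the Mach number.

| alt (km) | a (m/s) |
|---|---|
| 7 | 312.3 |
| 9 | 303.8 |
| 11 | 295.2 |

M = 0.658

At 9 km, from the table: a = 303.8 m/s.
M = v/a = 200 / 303.8 = 0.658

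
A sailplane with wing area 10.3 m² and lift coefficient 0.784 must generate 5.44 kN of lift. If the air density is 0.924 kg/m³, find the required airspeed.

L = ½ρv²S·CL ⇒ v = √(2L/(ρ·S·CL))
v = √(2 × 5440 / (0.924 × 10.3 × 0.784)) = √1458 = 38.2 m/s

v = 38.2 m/s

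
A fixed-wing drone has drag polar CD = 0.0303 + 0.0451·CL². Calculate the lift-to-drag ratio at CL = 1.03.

L/D = 13.2

CD = 0.0303 + 0.0451 × 1.03² = 0.07815
L/D = CL/CD = 1.03 / 0.07815 = 13.2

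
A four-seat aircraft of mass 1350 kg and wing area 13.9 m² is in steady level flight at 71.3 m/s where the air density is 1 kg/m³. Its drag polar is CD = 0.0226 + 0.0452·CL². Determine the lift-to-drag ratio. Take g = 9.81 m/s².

In steady level flight, lift balances weight: W = mg = 1350 × 9.81 = 13244 N.
Dynamic pressure q = 0.5 × 1 × 71.3² = 2542 Pa.
CL = W/(q·S) = 13244 / (2542 × 13.9) = 0.3748.
CD = 0.0226 + 0.0452 × 0.3748² = 0.02895.
L/D = CL/CD = 0.3748 / 0.02895 = 12.9

L/D = 12.9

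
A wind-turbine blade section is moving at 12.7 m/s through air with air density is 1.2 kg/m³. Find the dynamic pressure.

q = 96.8 Pa

q = ½ρv² = ½ × 1.2 × 12.7² = 96.8 Pa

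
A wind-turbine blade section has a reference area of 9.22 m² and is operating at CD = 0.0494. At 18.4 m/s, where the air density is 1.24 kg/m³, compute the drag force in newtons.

Dynamic pressure q = ½ρv² = ½ × 1.24 × 18.4² = 209.9 Pa.
D = q·S·CD = 209.9 × 9.22 × 0.0494 = 95.6 N

D = 95.6 N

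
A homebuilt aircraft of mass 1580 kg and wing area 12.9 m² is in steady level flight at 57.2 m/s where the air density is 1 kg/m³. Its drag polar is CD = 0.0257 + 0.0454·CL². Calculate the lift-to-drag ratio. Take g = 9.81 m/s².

In steady level flight, lift balances weight: W = mg = 1580 × 9.81 = 15500 N.
Dynamic pressure q = 0.5 × 1 × 57.2² = 1636 Pa.
CL = 2W/(ρv²S) = 2×15500/(1×57.2²×12.9) = 0.7345.
CD = 0.0257 + 0.0454 × 0.7345² = 0.05019.
L/D = CL/CD = 0.7345 / 0.05019 = 14.6

L/D = 14.6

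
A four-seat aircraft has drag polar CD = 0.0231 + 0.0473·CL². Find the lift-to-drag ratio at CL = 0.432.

L/D = 13.5

CD = 0.0231 + 0.0473 × 0.432² = 0.03193
L/D = CL/CD = 0.432 / 0.03193 = 13.5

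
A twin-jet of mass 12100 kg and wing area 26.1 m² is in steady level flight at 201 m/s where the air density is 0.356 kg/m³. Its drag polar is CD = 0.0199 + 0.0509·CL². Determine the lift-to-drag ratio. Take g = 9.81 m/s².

L/D = 15.7

Weight W = mg = 12100 × 9.81 = 1.187×10^5 N; in level flight L = W.
q = ½ρv² = ½ × 0.356 × 201² = 7191 Pa.
Required CL = L/(qS) = 1.187×10^5/(7191·26.1) = 0.6324.
CD = 0.0199 + 0.0509 × 0.6324² = 0.04026.
L/D = CL/CD = 0.6324 / 0.04026 = 15.7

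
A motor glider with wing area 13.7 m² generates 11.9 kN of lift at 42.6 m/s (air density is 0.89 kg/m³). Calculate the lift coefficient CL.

CL = 1.08

From L = ½ρv²S·CL, rearranging gives CL = 2L/(ρv²S).
CL = 2 × 11900 / (0.89 × 42.6² × 13.7) = 1.08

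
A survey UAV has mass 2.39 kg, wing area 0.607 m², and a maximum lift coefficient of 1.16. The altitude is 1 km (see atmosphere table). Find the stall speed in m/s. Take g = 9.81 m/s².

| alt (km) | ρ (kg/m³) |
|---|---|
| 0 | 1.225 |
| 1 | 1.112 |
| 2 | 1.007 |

V_stall = 7.74 m/s

At 1 km, from the table: ρ = 1.112 kg/m³.
At stall, lift equals weight: L = W = m·g = 2.39 × 9.81 = 23.45 N.
From L = ½ρV²S·CL,max = W: V_stall = √(2W/(ρSCL,max)) = √(2·23.45/(1.112·0.607·1.16))
V_stall = √59.89 = 7.74 m/s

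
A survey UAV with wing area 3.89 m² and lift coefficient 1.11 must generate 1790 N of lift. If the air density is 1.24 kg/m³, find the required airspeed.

L = ½ρv²S·CL ⇒ v = √(2L/(ρ·S·CL))
v = √(2 × 1790 / (1.24 × 3.89 × 1.11)) = √668.6 = 25.9 m/s

v = 25.9 m/s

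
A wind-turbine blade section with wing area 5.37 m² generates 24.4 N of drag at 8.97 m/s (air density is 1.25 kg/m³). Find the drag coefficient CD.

CD = 0.0904

From D = ½ρv²S·CD, rearranging gives CD = 2D/(ρv²S).
CD = 2 × 24.4 / (1.25 × 8.97² × 5.37) = 0.0904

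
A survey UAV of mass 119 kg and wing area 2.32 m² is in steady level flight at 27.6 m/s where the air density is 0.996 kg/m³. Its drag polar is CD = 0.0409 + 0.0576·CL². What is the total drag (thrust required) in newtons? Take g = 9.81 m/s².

D = 125 N

In steady level flight, lift balances weight: W = mg = 119 × 9.81 = 1167.4 N.
Dynamic pressure q = 0.5 × 0.996 × 27.6² = 379.4 Pa.
CL = 2W/(ρv²S) = 2×1167.4/(0.996×27.6²×2.32) = 1.326.
CD = 0.0409 + 0.0576 × 1.326² = 0.1422.
D = q·S·CD = 379.4 × 2.32 × 0.1422 = 125.2 N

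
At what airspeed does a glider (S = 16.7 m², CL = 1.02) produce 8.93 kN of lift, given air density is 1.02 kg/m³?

L = ½ρv²S·CL ⇒ v = √(2L/(ρ·S·CL))
v = √(2 × 8930 / (1.02 × 16.7 × 1.02)) = √1028 = 32.1 m/s

v = 32.1 m/s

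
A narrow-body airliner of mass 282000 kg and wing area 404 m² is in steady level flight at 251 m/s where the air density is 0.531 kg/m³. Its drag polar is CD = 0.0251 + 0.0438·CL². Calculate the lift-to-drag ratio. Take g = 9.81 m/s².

L/D = 12.6

Level flight ⇒ L = W = m·g = 282000 × 9.81 = 2.7664×10^6 N.
Dynamic pressure q = 0.5 × 0.531 × 251² = 16730 Pa.
CL = W/(q·S) = 2.7664×10^6 / (16730 × 404) = 0.4094.
CD = 0.0251 + 0.0438 × 0.4094² = 0.03244.
L/D = CL/CD = 0.4094 / 0.03244 = 12.6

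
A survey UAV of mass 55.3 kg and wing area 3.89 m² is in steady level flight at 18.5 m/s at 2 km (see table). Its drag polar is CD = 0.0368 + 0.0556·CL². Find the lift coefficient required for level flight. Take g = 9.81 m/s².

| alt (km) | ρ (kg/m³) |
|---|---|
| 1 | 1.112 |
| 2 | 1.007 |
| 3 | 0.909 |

CL = 0.809

At 2 km, from the table: ρ = 1.007 kg/m³.
Level flight ⇒ L = W = m·g = 55.3 × 9.81 = 542.49 N.
q = ½ρv² = ½ × 1.007 × 18.5² = 172.3 Pa.
Required CL = L/(qS) = 542.49/(172.3·3.89) = 0.8093.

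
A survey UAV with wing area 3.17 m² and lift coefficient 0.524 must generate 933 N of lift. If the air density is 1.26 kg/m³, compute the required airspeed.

L = ½ρv²S·CL ⇒ v = √(2L/(ρ·S·CL))
v = √(2 × 933 / (1.26 × 3.17 × 0.524)) = √891.6 = 29.9 m/s

v = 29.9 m/s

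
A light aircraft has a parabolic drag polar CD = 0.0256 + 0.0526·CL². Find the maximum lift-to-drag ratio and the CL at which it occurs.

For CD = CD0 + K·CL², (L/D)max occurs at CL* = √(CD0/K) and equals 1/(2√(K·CD0)).
(L/D)max = 1/(2√(0.0526 × 0.0256)) = 1/(2 × 0.0367) = 13.6
CL* = √(0.0256/0.0526) = 0.698

(L/D)max = 13.6, at CL = 0.698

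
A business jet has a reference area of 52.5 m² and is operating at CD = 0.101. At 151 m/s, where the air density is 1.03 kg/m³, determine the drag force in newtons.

D = 62300 N

D = ½ρv²S·CD = ½ × 1.03 × 151² × 52.5 × 0.101 = 62300 N ≈ 62.3 kN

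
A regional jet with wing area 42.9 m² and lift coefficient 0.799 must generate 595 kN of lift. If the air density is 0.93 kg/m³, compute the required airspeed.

v = 193 m/s

L = ½ρv²S·CL ⇒ v = √(2L/(ρ·S·CL))
v = √(2 × 5.95×10^5 / (0.93 × 42.9 × 0.799)) = √37330 = 193 m/s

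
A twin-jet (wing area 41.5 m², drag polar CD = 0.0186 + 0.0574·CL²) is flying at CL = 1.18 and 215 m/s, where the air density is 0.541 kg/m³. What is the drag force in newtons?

D = 51100 N

CD = 0.0186 + 0.0574 × 1.18² = 0.09852
D = ½ρv²S·CD = ½ × 0.541 × 215² × 41.5 × 0.09852 = 51100 N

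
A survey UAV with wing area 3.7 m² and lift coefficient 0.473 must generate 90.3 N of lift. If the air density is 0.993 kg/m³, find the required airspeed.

L = ½ρv²S·CL ⇒ v = √(2L/(ρ·S·CL))
v = √(2 × 90.3 / (0.993 × 3.7 × 0.473)) = √103.9 = 10.2 m/s

v = 10.2 m/s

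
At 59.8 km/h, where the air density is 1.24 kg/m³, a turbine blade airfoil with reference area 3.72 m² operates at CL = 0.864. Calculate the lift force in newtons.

L = 550 N

Convert speed: v = 59.8 km/h ÷ 3.6 = 16.61 m/s.
L = ½ρv²S·CL = ½ × 1.24 × 16.61² × 3.72 × 0.864 = 550 N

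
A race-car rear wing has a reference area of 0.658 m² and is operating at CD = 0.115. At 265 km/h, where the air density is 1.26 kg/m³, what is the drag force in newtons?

D = 258 N

Convert speed: v = 265 km/h ÷ 3.6 = 73.61 m/s.
Dynamic pressure q = ½ρv² = ½ × 1.26 × 73.61² = 3414 Pa.
D = q·S·CD = 3414 × 0.658 × 0.115 = 258 N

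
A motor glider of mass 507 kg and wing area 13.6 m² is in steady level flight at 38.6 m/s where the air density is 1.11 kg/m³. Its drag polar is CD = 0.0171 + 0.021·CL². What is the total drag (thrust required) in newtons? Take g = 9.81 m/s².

D = 239 N

Weight W = mg = 507 × 9.81 = 4973.7 N; in level flight L = W.
q = ½ρv² = ½ × 1.11 × 38.6² = 826.9 Pa.
Required CL = L/(qS) = 4973.7/(826.9·13.6) = 0.4423.
CD = 0.0171 + 0.021 × 0.4423² = 0.02121.
D = q·S·CD = 826.9 × 13.6 × 0.02121 = 238.5 N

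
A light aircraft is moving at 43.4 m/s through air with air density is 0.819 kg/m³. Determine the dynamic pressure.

q = ½ρv² = ½ × 0.819 × 43.4² = 771 Pa

q = 771 Pa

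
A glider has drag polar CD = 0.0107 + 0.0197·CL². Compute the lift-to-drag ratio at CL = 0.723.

L/D = 34.4

CD = 0.0107 + 0.0197 × 0.723² = 0.021
L/D = CL/CD = 0.723 / 0.021 = 34.4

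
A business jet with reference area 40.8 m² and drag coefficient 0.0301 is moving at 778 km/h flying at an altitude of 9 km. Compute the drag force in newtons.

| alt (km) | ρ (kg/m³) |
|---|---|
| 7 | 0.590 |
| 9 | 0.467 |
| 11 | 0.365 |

D = 13400 N

At 9 km, from the table: ρ = 0.467 kg/m³.
Convert speed: v = 778 km/h ÷ 3.6 = 216.1 m/s.
D = ½ρv²S·CD = ½ × 0.467 × 216.1² × 40.8 × 0.0301 = 13400 N ≈ 13.4 kN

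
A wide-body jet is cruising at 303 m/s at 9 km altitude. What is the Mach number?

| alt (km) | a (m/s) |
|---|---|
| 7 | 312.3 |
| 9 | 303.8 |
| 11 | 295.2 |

M = 0.997

At 9 km, from the table: a = 303.8 m/s.
M = v/a = 303 / 303.8 = 0.997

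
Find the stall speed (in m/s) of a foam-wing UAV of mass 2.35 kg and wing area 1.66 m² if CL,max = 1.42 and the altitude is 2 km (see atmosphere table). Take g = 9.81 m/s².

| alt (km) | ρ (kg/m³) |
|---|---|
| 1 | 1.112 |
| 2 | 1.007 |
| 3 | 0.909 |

At 2 km, from the table: ρ = 1.007 kg/m³.
Weight W = mg = 2.35 × 9.81 = 23.05 N.
V_stall = √(2W/(ρ·S·CL,max)) = √(2 × 23.05 / (1.007 × 1.66 × 1.42))
V_stall = √19.42 = 4.41 m/s

V_stall = 4.41 m/s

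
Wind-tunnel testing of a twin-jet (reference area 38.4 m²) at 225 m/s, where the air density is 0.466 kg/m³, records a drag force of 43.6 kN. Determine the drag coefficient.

From D = ½ρv²S·CD, rearranging gives CD = 2D/(ρv²S).
CD = 2 × 43600 / (0.466 × 225² × 38.4) = 0.0963

CD = 0.0963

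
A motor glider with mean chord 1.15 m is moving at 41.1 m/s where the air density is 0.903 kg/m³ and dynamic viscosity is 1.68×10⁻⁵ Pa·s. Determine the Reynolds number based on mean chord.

Re = 2.54×10^6

Re = ρ·v·c/μ = 0.903 × 41.1 × 1.15 / (1.68×10⁻⁵) = 2.54×10^6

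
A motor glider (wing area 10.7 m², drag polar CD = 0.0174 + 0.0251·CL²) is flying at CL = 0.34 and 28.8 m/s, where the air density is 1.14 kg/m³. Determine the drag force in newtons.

D = 103 N

CD = 0.0174 + 0.0251 × 0.34² = 0.0203
D = ½ρv²S·CD = ½ × 1.14 × 28.8² × 10.7 × 0.0203 = 103 N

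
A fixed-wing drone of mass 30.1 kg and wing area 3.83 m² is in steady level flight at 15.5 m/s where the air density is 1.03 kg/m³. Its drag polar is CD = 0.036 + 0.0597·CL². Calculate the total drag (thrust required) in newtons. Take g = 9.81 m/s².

Weight W = mg = 30.1 × 9.81 = 295.28 N; in level flight L = W.
Dynamic pressure q = 0.5 × 1.03 × 15.5² = 123.7 Pa.
CL = 2W/(ρv²S) = 2×295.28/(1.03×15.5²×3.83) = 0.6231.
CD = 0.036 + 0.0597 × 0.6231² = 0.05918.
D = q·S·CD = 123.7 × 3.83 × 0.05918 = 28.04 N

D = 28 N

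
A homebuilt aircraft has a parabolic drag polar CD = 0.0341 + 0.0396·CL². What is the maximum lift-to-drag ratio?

(L/D)max = 13.6

For CD = CD0 + K·CL², (L/D)max occurs at CL* = √(CD0/K) and equals 1/(2√(K·CD0)).
(L/D)max = 1/(2√(0.0396 × 0.0341)) = 1/(2 × 0.03675) = 13.6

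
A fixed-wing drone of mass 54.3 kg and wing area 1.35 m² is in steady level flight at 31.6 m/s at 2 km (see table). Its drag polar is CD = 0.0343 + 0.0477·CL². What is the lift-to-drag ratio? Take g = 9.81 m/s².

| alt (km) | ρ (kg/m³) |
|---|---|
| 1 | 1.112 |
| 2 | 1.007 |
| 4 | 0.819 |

At 2 km, from the table: ρ = 1.007 kg/m³.
Level flight ⇒ L = W = m·g = 54.3 × 9.81 = 532.68 N.
q = ½ρv² = ½ × 1.007 × 31.6² = 502.8 Pa.
CL = W/(q·S) = 532.68 / (502.8 × 1.35) = 0.7848.
CD = 0.0343 + 0.0477 × 0.7848² = 0.06368.
L/D = CL/CD = 0.7848 / 0.06368 = 12.3

L/D = 12.3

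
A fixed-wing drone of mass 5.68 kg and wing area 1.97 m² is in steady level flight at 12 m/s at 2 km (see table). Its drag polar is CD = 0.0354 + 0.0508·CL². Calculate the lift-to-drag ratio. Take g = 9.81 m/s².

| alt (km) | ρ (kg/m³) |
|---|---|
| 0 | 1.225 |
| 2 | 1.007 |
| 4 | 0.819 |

At 2 km, from the table: ρ = 1.007 kg/m³.
In steady level flight, lift balances weight: W = mg = 5.68 × 9.81 = 55.721 N.
Dynamic pressure q = 0.5 × 1.007 × 12² = 72.5 Pa.
Required CL = L/(qS) = 55.721/(72.5·1.97) = 0.3901.
CD = 0.0354 + 0.0508 × 0.3901² = 0.04313.
L/D = CL/CD = 0.3901 / 0.04313 = 9.04

L/D = 9.04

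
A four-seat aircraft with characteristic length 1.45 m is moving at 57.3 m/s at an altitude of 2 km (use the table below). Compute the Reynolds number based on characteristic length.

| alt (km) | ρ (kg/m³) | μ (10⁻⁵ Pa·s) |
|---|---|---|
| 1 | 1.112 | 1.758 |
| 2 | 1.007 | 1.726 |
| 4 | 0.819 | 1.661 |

Re = 4.85×10^6

At 2 km, from the table: ρ = 1.007 kg/m³, μ = 1.726×10⁻⁵ Pa·s.
Re = ρ·v·c/μ = 1.007 × 57.3 × 1.45 / (1.726×10⁻⁵) = 4.85×10^6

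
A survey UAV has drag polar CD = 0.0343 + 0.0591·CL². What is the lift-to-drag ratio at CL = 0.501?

L/D = 10.2

CD = 0.0343 + 0.0591 × 0.501² = 0.04913
L/D = CL/CD = 0.501 / 0.04913 = 10.2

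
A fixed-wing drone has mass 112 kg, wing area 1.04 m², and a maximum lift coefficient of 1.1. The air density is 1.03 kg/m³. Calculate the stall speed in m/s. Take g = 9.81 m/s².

V_stall = 43.2 m/s

At stall, lift equals weight: L = W = m·g = 112 × 9.81 = 1099 N.
V_stall = √(2W/(ρ·S·CL,max)) = √(2 × 1099 / (1.03 × 1.04 × 1.1))
V_stall = √1865 = 43.2 m/s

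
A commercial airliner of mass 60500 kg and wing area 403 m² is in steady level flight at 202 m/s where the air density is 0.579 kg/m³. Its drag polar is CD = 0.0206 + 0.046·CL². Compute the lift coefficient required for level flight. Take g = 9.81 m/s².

In steady level flight, lift balances weight: W = mg = 60500 × 9.81 = 5.935×10^5 N.
q = ½ρv² = ½ × 0.579 × 202² = 11810 Pa.
Required CL = L/(qS) = 5.935×10^5/(11810·403) = 0.1247.

CL = 0.125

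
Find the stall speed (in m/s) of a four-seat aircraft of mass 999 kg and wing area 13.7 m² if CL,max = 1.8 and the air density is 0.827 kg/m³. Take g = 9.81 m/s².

V_stall = 31 m/s

At stall, lift equals weight: L = W = m·g = 999 × 9.81 = 9800 N.
From L = ½ρV²S·CL,max = W: V_stall = √(2W/(ρSCL,max)) = √(2·9800/(0.827·13.7·1.8))
V_stall = √961.1 = 31 m/s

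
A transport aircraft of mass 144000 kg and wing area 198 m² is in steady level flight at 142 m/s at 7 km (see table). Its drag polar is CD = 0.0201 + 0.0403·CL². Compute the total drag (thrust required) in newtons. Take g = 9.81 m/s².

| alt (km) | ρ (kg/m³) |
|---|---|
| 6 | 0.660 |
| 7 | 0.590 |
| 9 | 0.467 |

D = 92000 N

At 7 km, from the table: ρ = 0.590 kg/m³.
In steady level flight, lift balances weight: W = mg = 144000 × 9.81 = 1.4126×10^6 N.
Dynamic pressure q = 0.5 × 0.59 × 142² = 5948 Pa.
CL = 2W/(ρv²S) = 2×1.4126×10^6/(0.59×142²×198) = 1.199.
CD = 0.0201 + 0.0403 × 1.199² = 0.07807.
D = q·S·CD = 5948 × 198 × 0.07807 = 91960 N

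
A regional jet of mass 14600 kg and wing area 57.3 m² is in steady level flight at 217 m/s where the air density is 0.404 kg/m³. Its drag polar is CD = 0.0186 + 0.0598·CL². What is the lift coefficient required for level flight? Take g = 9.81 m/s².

Weight W = mg = 14600 × 9.81 = 1.4323×10^5 N; in level flight L = W.
Dynamic pressure q = 0.5 × 0.404 × 217² = 9512 Pa.
Required CL = L/(qS) = 1.4323×10^5/(9512·57.3) = 0.2628.

CL = 0.263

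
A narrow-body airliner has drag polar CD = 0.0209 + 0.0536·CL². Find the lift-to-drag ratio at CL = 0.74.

CD = 0.0209 + 0.0536 × 0.74² = 0.05025
L/D = CL/CD = 0.74 / 0.05025 = 14.7

L/D = 14.7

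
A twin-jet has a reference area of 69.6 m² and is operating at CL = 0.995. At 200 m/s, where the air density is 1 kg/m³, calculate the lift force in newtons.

L = 1.39×10^6 N

Dynamic pressure q = ½ρv² = ½ × 1 × 200² = 20000 Pa.
L = q·S·CL = 20000 × 69.6 × 0.995 = 1.39×10^6 N ≈ 1390 kN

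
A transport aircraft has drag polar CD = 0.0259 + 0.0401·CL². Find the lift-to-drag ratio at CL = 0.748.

L/D = 15.5

CD = 0.0259 + 0.0401 × 0.748² = 0.04834
L/D = CL/CD = 0.748 / 0.04834 = 15.5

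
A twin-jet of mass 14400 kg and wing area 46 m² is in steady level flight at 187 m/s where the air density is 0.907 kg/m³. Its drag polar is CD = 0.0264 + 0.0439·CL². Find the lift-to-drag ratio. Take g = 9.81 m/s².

Level flight ⇒ L = W = m·g = 14400 × 9.81 = 1.4126×10^5 N.
Dynamic pressure q = 0.5 × 0.907 × 187² = 15860 Pa.
CL = W/(q·S) = 1.4126×10^5 / (15860 × 46) = 0.1936.
CD = 0.0264 + 0.0439 × 0.1936² = 0.02805.
L/D = CL/CD = 0.1936 / 0.02805 = 6.9

L/D = 6.9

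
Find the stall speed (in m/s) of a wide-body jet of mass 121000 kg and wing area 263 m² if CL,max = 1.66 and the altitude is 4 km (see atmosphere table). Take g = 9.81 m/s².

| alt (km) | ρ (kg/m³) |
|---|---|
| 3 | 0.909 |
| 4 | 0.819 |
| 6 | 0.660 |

At 4 km, from the table: ρ = 0.819 kg/m³.
At stall, lift equals weight: L = W = m·g = 121000 × 9.81 = 1.187×10^6 N.
V_stall = √(2W/(ρ·S·CL,max)) = √(2 × 1.187×10^6 / (0.819 × 263 × 1.66))
V_stall = √6640 = 81.5 m/s

V_stall = 81.5 m/s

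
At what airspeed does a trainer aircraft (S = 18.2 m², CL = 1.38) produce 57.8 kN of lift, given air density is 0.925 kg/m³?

L = ½ρv²S·CL ⇒ v = √(2L/(ρ·S·CL))
v = √(2 × 57800 / (0.925 × 18.2 × 1.38)) = √4976 = 70.5 m/s

v = 70.5 m/s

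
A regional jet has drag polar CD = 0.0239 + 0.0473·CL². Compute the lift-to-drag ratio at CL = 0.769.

CD = 0.0239 + 0.0473 × 0.769² = 0.05187
L/D = CL/CD = 0.769 / 0.05187 = 14.8

L/D = 14.8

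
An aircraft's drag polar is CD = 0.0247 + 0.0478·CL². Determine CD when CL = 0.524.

CD = 0.0378

CD = 0.0247 + 0.0478 × 0.524² = 0.0247 + 0.01312 = 0.0378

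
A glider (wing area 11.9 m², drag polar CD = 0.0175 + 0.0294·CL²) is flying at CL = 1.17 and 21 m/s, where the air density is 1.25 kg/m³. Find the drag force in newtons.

CD = 0.0175 + 0.0294 × 1.17² = 0.05775
D = ½ρv²S·CD = ½ × 1.25 × 21² × 11.9 × 0.05775 = 189 N

D = 189 N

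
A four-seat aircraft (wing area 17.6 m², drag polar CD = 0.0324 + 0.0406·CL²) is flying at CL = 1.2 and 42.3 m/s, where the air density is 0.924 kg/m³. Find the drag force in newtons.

D = 1320 N

CD = 0.0324 + 0.0406 × 1.2² = 0.09086
D = ½ρv²S·CD = ½ × 0.924 × 42.3² × 17.6 × 0.09086 = 1320 N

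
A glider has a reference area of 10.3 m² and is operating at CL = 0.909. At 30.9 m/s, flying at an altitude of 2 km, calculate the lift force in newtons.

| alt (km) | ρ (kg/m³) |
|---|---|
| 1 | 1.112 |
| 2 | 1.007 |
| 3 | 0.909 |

L = 4500 N

At 2 km, from the table: ρ = 1.007 kg/m³.
L = ½ρv²S·CL = ½ × 1.007 × 30.9² × 10.3 × 0.909 = 4500 N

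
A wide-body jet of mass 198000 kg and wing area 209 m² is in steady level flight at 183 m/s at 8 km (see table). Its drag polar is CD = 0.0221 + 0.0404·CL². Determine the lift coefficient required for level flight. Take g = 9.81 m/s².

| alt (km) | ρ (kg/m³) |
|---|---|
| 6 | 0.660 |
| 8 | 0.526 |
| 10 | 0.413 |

At 8 km, from the table: ρ = 0.526 kg/m³.
Level flight ⇒ L = W = m·g = 198000 × 9.81 = 1.9424×10^6 N.
q = ½ρv² = ½ × 0.526 × 183² = 8808 Pa.
CL = 2W/(ρv²S) = 2×1.9424×10^6/(0.526×183²×209) = 1.055.

CL = 1.06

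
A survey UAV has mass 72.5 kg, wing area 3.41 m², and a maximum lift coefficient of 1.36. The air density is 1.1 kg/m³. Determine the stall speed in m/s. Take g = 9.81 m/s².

At stall, lift equals weight: L = W = m·g = 72.5 × 9.81 = 711.2 N.
V_stall = √(2W/(ρ·S·CL,max)) = √(2 × 711.2 / (1.1 × 3.41 × 1.36))
V_stall = √278.8 = 16.7 m/s

V_stall = 16.7 m/s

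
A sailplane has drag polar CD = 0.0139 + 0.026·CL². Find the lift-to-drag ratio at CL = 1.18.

CD = 0.0139 + 0.026 × 1.18² = 0.0501
L/D = CL/CD = 1.18 / 0.0501 = 23.6

L/D = 23.6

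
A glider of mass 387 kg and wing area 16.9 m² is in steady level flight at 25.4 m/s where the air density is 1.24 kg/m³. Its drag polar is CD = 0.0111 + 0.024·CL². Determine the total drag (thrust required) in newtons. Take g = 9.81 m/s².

Level flight ⇒ L = W = m·g = 387 × 9.81 = 3796.5 N.
Dynamic pressure q = 0.5 × 1.24 × 25.4² = 400 Pa.
Required CL = L/(qS) = 3796.5/(400·16.9) = 0.5616.
CD = 0.0111 + 0.024 × 0.5616² = 0.01867.
D = q·S·CD = 400 × 16.9 × 0.01867 = 126.2 N

D = 126 N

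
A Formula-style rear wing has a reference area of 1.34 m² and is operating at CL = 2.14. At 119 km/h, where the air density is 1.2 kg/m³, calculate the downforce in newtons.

Convert speed: v = 119 km/h ÷ 3.6 = 33.06 m/s.
L = ½ρv²S·CL = ½ × 1.2 × 33.06² × 1.34 × 2.14 = 1880 N

L = 1880 N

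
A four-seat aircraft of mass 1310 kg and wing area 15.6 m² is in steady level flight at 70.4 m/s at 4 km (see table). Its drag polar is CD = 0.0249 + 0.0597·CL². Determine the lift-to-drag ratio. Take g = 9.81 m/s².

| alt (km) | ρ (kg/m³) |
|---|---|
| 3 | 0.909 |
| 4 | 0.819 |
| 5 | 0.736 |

At 4 km, from the table: ρ = 0.819 kg/m³.
Level flight ⇒ L = W = m·g = 1310 × 9.81 = 12851 N.
Dynamic pressure q = 0.5 × 0.819 × 70.4² = 2030 Pa.
Required CL = L/(qS) = 12851/(2030·15.6) = 0.4059.
CD = 0.0249 + 0.0597 × 0.4059² = 0.03474.
L/D = CL/CD = 0.4059 / 0.03474 = 11.7

L/D = 11.7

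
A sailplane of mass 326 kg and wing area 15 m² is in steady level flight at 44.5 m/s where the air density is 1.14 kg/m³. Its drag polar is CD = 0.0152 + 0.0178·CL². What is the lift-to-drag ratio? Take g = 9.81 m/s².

L/D = 11.9

In steady level flight, lift balances weight: W = mg = 326 × 9.81 = 3198.1 N.
Dynamic pressure q = 0.5 × 1.14 × 44.5² = 1129 Pa.
Required CL = L/(qS) = 3198.1/(1129·15) = 0.1889.
CD = 0.0152 + 0.0178 × 0.1889² = 0.01584.
L/D = CL/CD = 0.1889 / 0.01584 = 11.9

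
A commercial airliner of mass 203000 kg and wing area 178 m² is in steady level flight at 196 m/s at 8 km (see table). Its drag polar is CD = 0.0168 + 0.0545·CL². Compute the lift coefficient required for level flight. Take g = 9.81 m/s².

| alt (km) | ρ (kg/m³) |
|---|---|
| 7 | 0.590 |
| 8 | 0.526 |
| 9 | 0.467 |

At 8 km, from the table: ρ = 0.526 kg/m³.
Level flight ⇒ L = W = m·g = 203000 × 9.81 = 1.9914×10^6 N.
q = ½ρv² = ½ × 0.526 × 196² = 10100 Pa.
CL = 2W/(ρv²S) = 2×1.9914×10^6/(0.526×196²×178) = 1.107.

CL = 1.11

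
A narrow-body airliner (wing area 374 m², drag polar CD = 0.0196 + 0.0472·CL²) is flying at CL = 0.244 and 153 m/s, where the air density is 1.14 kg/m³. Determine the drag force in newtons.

D = 1.12×10^5 N

CD = 0.0196 + 0.0472 × 0.244² = 0.02241
D = ½ρv²S·CD = ½ × 1.14 × 153² × 374 × 0.02241 = 1.12×10^5 N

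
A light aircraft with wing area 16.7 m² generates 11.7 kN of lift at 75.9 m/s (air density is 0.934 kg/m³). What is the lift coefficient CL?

CL = 0.26

From L = ½ρv²S·CL, rearranging gives CL = 2L/(ρv²S).
CL = 2 × 11700 / (0.934 × 75.9² × 16.7) = 0.26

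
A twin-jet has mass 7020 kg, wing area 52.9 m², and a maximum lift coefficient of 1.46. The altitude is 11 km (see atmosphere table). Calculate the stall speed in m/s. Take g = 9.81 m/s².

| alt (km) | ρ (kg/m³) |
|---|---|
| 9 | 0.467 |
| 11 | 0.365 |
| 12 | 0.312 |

At 11 km, from the table: ρ = 0.365 kg/m³.
Weight W = mg = 7020 × 9.81 = 68870 N.
From L = ½ρV²S·CL,max = W: V_stall = √(2W/(ρSCL,max)) = √(2·68870/(0.365·52.9·1.46))
V_stall = √4886 = 69.9 m/s

V_stall = 69.9 m/s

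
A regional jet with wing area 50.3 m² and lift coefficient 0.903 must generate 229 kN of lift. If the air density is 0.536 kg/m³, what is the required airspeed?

L = ½ρv²S·CL ⇒ v = √(2L/(ρ·S·CL))
v = √(2 × 2.29×10^5 / (0.536 × 50.3 × 0.903)) = √18810 = 137 m/s

v = 137 m/s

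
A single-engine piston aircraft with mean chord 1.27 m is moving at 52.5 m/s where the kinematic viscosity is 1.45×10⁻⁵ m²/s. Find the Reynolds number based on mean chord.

Re = v·c/ν = 52.5 × 1.27 / (1.45×10⁻⁵) = 4.6×10^6

Re = 4.6×10^6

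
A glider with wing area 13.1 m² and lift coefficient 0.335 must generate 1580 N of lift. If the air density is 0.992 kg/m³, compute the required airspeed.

L = ½ρv²S·CL ⇒ v = √(2L/(ρ·S·CL))
v = √(2 × 1580 / (0.992 × 13.1 × 0.335)) = √725.9 = 26.9 m/s

v = 26.9 m/s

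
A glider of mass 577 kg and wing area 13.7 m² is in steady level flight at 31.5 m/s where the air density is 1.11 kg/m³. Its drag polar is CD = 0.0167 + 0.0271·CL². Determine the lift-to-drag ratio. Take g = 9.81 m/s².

Weight W = mg = 577 × 9.81 = 5660.4 N; in level flight L = W.
q = ½ρv² = ½ × 1.11 × 31.5² = 550.7 Pa.
CL = W/(q·S) = 5660.4 / (550.7 × 13.7) = 0.7503.
CD = 0.0167 + 0.0271 × 0.7503² = 0.03195.
L/D = CL/CD = 0.7503 / 0.03195 = 23.5

L/D = 23.5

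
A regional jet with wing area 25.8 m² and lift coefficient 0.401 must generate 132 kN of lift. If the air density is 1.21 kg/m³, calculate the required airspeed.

v = 145 m/s

L = ½ρv²S·CL ⇒ v = √(2L/(ρ·S·CL))
v = √(2 × 1.32×10^5 / (1.21 × 25.8 × 0.401)) = √21090 = 145 m/s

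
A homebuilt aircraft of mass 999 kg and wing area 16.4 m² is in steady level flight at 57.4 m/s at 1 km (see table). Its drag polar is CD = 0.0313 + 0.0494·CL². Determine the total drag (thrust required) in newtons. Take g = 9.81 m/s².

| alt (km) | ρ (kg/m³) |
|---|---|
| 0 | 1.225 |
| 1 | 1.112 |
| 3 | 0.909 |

At 1 km, from the table: ρ = 1.112 kg/m³.
Level flight ⇒ L = W = m·g = 999 × 9.81 = 9800.2 N.
q = ½ρv² = ½ × 1.112 × 57.4² = 1832 Pa.
Required CL = L/(qS) = 9800.2/(1832·16.4) = 0.3262.
CD = 0.0313 + 0.0494 × 0.3262² = 0.03656.
D = q·S·CD = 1832 × 16.4 × 0.03656 = 1098 N

D = 1100 N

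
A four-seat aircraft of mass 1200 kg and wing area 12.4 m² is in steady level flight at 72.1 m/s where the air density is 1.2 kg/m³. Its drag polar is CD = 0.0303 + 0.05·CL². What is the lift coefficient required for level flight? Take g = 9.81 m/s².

In steady level flight, lift balances weight: W = mg = 1200 × 9.81 = 11772 N.
q = ½ρv² = ½ × 1.2 × 72.1² = 3119 Pa.
CL = W/(q·S) = 11772 / (3119 × 12.4) = 0.3044.

CL = 0.304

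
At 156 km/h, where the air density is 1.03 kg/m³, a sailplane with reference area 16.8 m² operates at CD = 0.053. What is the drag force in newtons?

Convert speed: v = 156 km/h ÷ 3.6 = 43.33 m/s.
Dynamic pressure q = ½ρv² = ½ × 1.03 × 43.33² = 967.1 Pa.
D = q·S·CD = 967.1 × 16.8 × 0.053 = 861 N

D = 861 N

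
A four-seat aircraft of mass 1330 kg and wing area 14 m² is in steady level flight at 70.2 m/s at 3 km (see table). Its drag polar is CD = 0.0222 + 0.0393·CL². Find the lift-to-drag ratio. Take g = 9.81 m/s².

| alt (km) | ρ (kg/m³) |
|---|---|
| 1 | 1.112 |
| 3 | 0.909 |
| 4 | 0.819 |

At 3 km, from the table: ρ = 0.909 kg/m³.
Level flight ⇒ L = W = m·g = 1330 × 9.81 = 13047 N.
Dynamic pressure q = 0.5 × 0.909 × 70.2² = 2240 Pa.
Required CL = L/(qS) = 13047/(2240·14) = 0.4161.
CD = 0.0222 + 0.0393 × 0.4161² = 0.029.
L/D = CL/CD = 0.4161 / 0.029 = 14.3

L/D = 14.3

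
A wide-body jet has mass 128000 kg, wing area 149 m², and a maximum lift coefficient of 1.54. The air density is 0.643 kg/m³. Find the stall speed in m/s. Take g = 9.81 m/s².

V_stall = 130 m/s

Weight W = mg = 128000 × 9.81 = 1.256×10^6 N.
V_stall = √(2W/(ρ·S·CL,max)) = √(2 × 1.256×10^6 / (0.643 × 149 × 1.54))
V_stall = √17020 = 130 m/s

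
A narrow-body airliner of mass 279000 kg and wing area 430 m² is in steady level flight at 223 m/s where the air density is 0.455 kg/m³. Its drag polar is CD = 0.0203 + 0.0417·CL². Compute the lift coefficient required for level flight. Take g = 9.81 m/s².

CL = 0.563

Weight W = mg = 279000 × 9.81 = 2.737×10^6 N; in level flight L = W.
Dynamic pressure q = 0.5 × 0.455 × 223² = 11310 Pa.
CL = W/(q·S) = 2.737×10^6 / (11310 × 430) = 0.5626.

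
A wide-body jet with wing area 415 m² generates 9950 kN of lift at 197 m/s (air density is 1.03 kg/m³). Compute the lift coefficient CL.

CL = 1.2

From L = ½ρv²S·CL, rearranging gives CL = 2L/(ρv²S).
CL = 2 × 9.95×10^6 / (1.03 × 197² × 415) = 1.2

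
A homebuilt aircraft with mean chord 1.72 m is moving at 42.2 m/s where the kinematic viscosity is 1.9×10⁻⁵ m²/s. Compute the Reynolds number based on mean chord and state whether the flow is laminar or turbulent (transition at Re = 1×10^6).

Re = v·c/ν = 42.2 × 1.72 / (1.9×10⁻⁵) = 3.82×10^6
Since 3.82×10^6 > 1×10^6, the flow is turbulent.

Re = 3.82×10^6 (turbulent)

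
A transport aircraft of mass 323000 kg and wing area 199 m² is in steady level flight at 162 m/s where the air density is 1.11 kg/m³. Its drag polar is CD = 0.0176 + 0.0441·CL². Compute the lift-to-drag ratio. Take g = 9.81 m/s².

L/D = 15.5

Weight W = mg = 323000 × 9.81 = 3.1686×10^6 N; in level flight L = W.
Dynamic pressure q = 0.5 × 1.11 × 162² = 14570 Pa.
CL = 2W/(ρv²S) = 2×3.1686×10^6/(1.11×162²×199) = 1.093.
CD = 0.0176 + 0.0441 × 1.093² = 0.0703.
L/D = CL/CD = 1.093 / 0.0703 = 15.5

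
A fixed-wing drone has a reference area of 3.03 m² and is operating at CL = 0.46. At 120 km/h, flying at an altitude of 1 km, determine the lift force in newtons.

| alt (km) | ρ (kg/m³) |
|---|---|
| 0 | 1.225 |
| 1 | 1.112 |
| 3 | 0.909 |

L = 861 N

At 1 km, from the table: ρ = 1.112 kg/m³.
Convert speed: v = 120 km/h ÷ 3.6 = 33.33 m/s.
L = ½ρv²S·CL = ½ × 1.112 × 33.33² × 3.03 × 0.46 = 861 N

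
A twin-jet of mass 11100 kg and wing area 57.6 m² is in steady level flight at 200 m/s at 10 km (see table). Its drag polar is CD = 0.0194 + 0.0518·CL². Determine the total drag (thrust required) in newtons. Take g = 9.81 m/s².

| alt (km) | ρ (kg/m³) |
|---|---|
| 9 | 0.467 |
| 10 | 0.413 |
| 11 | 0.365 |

D = 10500 N

At 10 km, from the table: ρ = 0.413 kg/m³.
Weight W = mg = 11100 × 9.81 = 1.0889×10^5 N; in level flight L = W.
Dynamic pressure q = 0.5 × 0.413 × 200² = 8260 Pa.
CL = 2W/(ρv²S) = 2×1.0889×10^5/(0.413×200²×57.6) = 0.2289.
CD = 0.0194 + 0.0518 × 0.2289² = 0.02211.
D = q·S·CD = 8260 × 57.6 × 0.02211 = 10520 N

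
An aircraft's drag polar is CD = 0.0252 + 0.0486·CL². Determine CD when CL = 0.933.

CD = 0.0252 + 0.0486 × 0.933² = 0.0252 + 0.04231 = 0.0675

CD = 0.0675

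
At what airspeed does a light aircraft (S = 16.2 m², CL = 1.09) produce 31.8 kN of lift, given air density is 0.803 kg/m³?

v = 67 m/s

L = ½ρv²S·CL ⇒ v = √(2L/(ρ·S·CL))
v = √(2 × 31800 / (0.803 × 16.2 × 1.09)) = √4485 = 67 m/s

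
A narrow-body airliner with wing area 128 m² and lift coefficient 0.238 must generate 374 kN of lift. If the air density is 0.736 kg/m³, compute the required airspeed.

L = ½ρv²S·CL ⇒ v = √(2L/(ρ·S·CL))
v = √(2 × 3.74×10^5 / (0.736 × 128 × 0.238)) = √33360 = 183 m/s

v = 183 m/s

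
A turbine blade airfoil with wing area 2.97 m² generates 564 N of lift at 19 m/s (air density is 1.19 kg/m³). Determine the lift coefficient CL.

From L = ½ρv²S·CL, rearranging gives CL = 2L/(ρv²S).
CL = 2 × 564 / (1.19 × 19² × 2.97) = 0.884

CL = 0.884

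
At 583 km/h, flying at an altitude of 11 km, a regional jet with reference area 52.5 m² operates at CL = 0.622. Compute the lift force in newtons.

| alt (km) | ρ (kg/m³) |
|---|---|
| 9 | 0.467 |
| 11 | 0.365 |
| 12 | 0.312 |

At 11 km, from the table: ρ = 0.365 kg/m³.
Convert speed: v = 583 km/h ÷ 3.6 = 161.9 m/s.
Dynamic pressure q = ½ρv² = ½ × 0.365 × 161.9² = 4786 Pa.
L = q·S·CL = 4786 × 52.5 × 0.622 = 1.56×10^5 N ≈ 156 kN

L = 1.56×10^5 N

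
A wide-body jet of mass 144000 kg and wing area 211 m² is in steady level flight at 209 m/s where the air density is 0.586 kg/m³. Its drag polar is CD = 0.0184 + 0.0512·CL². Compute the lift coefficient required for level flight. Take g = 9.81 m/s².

Weight W = mg = 144000 × 9.81 = 1.4126×10^6 N; in level flight L = W.
q = ½ρv² = ½ × 0.586 × 209² = 12800 Pa.
Required CL = L/(qS) = 1.4126×10^6/(12800·211) = 0.5231.

CL = 0.523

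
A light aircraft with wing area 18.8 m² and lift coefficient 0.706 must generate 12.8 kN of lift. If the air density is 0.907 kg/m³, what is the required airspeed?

v = 46.1 m/s

L = ½ρv²S·CL ⇒ v = √(2L/(ρ·S·CL))
v = √(2 × 12800 / (0.907 × 18.8 × 0.706)) = √2127 = 46.1 m/s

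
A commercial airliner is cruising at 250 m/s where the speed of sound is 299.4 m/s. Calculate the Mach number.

M = 0.835

M = v/a = 250 / 299.4 = 0.835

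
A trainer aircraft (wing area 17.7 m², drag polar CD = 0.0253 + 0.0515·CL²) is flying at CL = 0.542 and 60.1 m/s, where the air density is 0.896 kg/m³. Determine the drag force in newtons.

D = 1160 N

CD = 0.0253 + 0.0515 × 0.542² = 0.04043
D = ½ρv²S·CD = ½ × 0.896 × 60.1² × 17.7 × 0.04043 = 1160 N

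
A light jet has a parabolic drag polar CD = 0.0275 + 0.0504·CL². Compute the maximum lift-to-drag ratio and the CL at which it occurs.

For CD = CD0 + K·CL², (L/D)max occurs at CL* = √(CD0/K) and equals 1/(2√(K·CD0)).
(L/D)max = 1/(2√(0.0504 × 0.0275)) = 1/(2 × 0.03723) = 13.4
CL* = √(0.0275/0.0504) = 0.739

(L/D)max = 13.4, at CL = 0.739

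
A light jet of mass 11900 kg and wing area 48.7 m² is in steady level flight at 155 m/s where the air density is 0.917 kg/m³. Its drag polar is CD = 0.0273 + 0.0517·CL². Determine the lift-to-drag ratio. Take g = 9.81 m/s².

L/D = 7.32

Weight W = mg = 11900 × 9.81 = 1.1674×10^5 N; in level flight L = W.
q = ½ρv² = ½ × 0.917 × 155² = 11020 Pa.
CL = 2W/(ρv²S) = 2×1.1674×10^5/(0.917×155²×48.7) = 0.2176.
CD = 0.0273 + 0.0517 × 0.2176² = 0.02975.
L/D = CL/CD = 0.2176 / 0.02975 = 7.32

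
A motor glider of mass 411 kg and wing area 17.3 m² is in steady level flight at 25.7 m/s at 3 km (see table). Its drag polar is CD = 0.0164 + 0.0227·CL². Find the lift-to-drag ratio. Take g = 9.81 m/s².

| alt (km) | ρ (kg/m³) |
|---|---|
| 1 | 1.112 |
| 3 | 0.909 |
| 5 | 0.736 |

L/D = 25.8

At 3 km, from the table: ρ = 0.909 kg/m³.
In steady level flight, lift balances weight: W = mg = 411 × 9.81 = 4031.9 N.
Dynamic pressure q = 0.5 × 0.909 × 25.7² = 300.2 Pa.
Required CL = L/(qS) = 4031.9/(300.2·17.3) = 0.7764.
CD = 0.0164 + 0.0227 × 0.7764² = 0.03008.
L/D = CL/CD = 0.7764 / 0.03008 = 25.8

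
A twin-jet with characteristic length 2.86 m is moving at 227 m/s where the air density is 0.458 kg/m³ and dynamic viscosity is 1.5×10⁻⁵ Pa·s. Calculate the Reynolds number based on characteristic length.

Re = 1.98×10^7

Re = ρ·v·c/μ = 0.458 × 227 × 2.86 / (1.5×10⁻⁵) = 1.98×10^7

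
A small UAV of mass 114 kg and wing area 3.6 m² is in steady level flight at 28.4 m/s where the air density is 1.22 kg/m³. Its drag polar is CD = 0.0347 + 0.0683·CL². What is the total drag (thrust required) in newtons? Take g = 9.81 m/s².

D = 110 N

Weight W = mg = 114 × 9.81 = 1118.3 N; in level flight L = W.
q = ½ρv² = ½ × 1.22 × 28.4² = 492 Pa.
CL = 2W/(ρv²S) = 2×1118.3/(1.22×28.4²×3.6) = 0.6314.
CD = 0.0347 + 0.0683 × 0.6314² = 0.06193.
D = q·S·CD = 492 × 3.6 × 0.06193 = 109.7 N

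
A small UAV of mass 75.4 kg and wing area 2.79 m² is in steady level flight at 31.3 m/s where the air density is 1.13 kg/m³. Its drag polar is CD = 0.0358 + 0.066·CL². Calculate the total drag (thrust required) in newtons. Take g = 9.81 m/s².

D = 78.7 N

Weight W = mg = 75.4 × 9.81 = 739.67 N; in level flight L = W.
q = ½ρv² = ½ × 1.13 × 31.3² = 553.5 Pa.
Required CL = L/(qS) = 739.67/(553.5·2.79) = 0.479.
CD = 0.0358 + 0.066 × 0.479² = 0.05094.
D = q·S·CD = 553.5 × 2.79 × 0.05094 = 78.67 N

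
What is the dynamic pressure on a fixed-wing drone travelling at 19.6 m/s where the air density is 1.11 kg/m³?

q = ½ρv² = ½ × 1.11 × 19.6² = 213 Pa

q = 213 Pa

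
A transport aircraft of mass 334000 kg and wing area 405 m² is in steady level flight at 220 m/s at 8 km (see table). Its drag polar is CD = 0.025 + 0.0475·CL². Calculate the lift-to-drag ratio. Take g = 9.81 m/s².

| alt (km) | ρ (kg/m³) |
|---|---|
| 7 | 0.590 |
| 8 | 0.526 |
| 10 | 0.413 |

At 8 km, from the table: ρ = 0.526 kg/m³.
Level flight ⇒ L = W = m·g = 334000 × 9.81 = 3.2765×10^6 N.
q = ½ρv² = ½ × 0.526 × 220² = 12730 Pa.
Required CL = L/(qS) = 3.2765×10^6/(12730·405) = 0.6356.
CD = 0.025 + 0.0475 × 0.6356² = 0.04419.
L/D = CL/CD = 0.6356 / 0.04419 = 14.4

L/D = 14.4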